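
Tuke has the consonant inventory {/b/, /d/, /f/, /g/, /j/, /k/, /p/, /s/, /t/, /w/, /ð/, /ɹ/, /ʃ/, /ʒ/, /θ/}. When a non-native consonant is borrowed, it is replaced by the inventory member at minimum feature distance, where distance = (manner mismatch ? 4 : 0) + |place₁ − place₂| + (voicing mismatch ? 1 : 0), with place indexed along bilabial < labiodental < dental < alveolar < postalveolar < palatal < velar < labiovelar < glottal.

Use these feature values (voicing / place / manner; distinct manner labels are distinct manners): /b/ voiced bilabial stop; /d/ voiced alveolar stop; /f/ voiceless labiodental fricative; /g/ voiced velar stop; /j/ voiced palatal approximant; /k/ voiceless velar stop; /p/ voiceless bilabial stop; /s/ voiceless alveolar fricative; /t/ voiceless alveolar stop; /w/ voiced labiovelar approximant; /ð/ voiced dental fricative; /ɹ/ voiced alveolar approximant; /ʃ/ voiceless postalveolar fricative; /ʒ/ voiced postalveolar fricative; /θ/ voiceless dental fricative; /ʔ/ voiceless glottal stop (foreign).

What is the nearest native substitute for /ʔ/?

k

/k/ is closest: same manner (stop), place distance 2 (glottal→velar), same voicing; total 2. Next closest is /g/ at distance 3.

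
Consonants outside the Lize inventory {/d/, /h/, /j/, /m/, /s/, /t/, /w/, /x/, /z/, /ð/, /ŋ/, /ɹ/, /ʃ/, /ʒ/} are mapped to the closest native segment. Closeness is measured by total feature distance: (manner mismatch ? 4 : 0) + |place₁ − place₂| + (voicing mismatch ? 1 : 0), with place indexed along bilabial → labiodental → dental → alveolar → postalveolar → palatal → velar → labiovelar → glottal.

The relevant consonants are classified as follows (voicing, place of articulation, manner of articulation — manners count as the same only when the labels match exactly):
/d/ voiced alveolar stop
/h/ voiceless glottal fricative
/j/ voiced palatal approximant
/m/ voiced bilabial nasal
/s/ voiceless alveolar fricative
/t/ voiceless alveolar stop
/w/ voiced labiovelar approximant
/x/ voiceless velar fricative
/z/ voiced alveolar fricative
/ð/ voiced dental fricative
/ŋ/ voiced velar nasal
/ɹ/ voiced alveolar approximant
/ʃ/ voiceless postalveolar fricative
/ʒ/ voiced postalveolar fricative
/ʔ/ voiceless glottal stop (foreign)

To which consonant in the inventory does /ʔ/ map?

h

/h/ is closest: manner differs (stop→fricative, +4), place distance 0 (glottal→glottal), same voicing; total 4. Next closest is /t/ at distance 5.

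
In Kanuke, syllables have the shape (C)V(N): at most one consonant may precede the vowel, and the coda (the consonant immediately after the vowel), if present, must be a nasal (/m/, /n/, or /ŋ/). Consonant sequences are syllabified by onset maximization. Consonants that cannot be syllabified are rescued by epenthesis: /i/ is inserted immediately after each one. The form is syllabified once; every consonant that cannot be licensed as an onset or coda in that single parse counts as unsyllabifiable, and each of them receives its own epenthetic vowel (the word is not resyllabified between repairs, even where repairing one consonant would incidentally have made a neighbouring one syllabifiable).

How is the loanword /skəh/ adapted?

sikəhi

The consonants /s/, /h/ cannot be parsed into a legal (C)V(N) syllable (only a nasal (/m/, /n/, or /ŋ/) is licensed in coda position; onsets are limited to one consonant).
Epenthesis after each stranded consonant: /s/ → /si/, /h/ → /hi/.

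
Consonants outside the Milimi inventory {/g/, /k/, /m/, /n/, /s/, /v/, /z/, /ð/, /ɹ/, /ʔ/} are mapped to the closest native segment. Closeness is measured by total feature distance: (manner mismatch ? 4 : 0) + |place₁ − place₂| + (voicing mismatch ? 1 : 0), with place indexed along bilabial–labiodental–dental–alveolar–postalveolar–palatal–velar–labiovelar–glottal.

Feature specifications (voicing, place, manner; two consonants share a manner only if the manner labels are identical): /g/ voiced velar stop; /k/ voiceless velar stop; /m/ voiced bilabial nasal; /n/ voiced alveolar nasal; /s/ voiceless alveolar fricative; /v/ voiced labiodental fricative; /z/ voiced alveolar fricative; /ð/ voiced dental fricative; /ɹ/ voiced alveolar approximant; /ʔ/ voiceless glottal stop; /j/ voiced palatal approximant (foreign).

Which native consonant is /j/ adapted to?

ɹ

/ɹ/ is closest: same manner (approximant), place distance 2 (palatal→alveolar), same voicing; total 2. Next closest is /g/ at distance 5.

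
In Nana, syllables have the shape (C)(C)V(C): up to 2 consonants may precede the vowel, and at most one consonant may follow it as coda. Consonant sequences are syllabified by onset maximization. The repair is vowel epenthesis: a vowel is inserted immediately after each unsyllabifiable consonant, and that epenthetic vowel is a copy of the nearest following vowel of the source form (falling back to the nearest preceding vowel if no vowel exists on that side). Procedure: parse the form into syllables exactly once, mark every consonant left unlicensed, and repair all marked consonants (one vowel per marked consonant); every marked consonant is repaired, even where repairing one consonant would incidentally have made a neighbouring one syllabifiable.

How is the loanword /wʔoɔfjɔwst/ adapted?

Syllabifying with onset maximization leaves /s/, /t/ stranded (at most one coda consonant is licensed; onsets may contain at most 2 consonants).
Epenthesis after each stranded consonant: /s/ → /sɔ/, /t/ → /tɔ/.

wʔoɔfjɔwsɔtɔ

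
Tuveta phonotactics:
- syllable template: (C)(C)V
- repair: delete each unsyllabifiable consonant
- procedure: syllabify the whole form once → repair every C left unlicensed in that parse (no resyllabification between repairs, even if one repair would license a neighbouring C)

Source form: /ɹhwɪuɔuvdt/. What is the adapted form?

The consonants /ɹ/, /v/, /d/, /t/ cannot be parsed into a legal (C)(C)V syllable (no codas are permitted; onsets may contain at most 2 consonants).
Each unlicensed consonant is deleted: /ɹ/, /v/, /d/, /t/.

hwɪuɔu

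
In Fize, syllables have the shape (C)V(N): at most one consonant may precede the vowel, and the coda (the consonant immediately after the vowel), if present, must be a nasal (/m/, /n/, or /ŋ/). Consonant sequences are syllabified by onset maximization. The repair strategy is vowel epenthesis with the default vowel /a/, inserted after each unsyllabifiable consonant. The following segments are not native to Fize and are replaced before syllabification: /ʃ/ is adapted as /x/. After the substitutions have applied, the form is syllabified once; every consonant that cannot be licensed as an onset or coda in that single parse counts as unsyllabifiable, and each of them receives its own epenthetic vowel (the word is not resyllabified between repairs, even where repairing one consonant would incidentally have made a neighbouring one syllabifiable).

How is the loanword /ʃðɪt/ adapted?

xaðɪta

Substitution: /ʃ/ → /x/, giving /xðɪt/.
Under (C)V(N), the unsyllabifiable consonants are /x/, /t/ (only a nasal (/m/, /n/, or /ŋ/) is licensed in coda position; onsets are limited to one consonant).
Epenthesis after each stranded consonant: /x/ → /xa/, /t/ → /ta/.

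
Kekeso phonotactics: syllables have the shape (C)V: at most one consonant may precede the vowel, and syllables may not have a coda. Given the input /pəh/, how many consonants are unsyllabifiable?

The consonants /h/ cannot be parsed into a legal (C)V syllable (no codas are permitted; onsets are limited to one consonant).

1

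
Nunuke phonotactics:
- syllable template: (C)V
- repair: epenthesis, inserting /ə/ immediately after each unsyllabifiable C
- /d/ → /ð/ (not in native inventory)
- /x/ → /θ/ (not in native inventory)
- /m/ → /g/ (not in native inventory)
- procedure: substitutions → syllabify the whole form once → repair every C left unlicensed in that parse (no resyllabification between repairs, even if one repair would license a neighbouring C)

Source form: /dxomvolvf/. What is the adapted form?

ðəθogəvoləvəfə

Substitution: /d/ → /ð/, /x/ → /θ/, /m/ → /g/, giving /ðθogvolvf/.
Syllabifying with onset maximization leaves /ð/, /g/, /l/, /v/, /f/ stranded (no codas are permitted; onsets are limited to one consonant).
Each unlicensed consonant becomes the onset of a new syllable: /ð/ → /ðə/, /g/ → /gə/, /l/ → /lə/, /v/ → /və/, /f/ → /fə/.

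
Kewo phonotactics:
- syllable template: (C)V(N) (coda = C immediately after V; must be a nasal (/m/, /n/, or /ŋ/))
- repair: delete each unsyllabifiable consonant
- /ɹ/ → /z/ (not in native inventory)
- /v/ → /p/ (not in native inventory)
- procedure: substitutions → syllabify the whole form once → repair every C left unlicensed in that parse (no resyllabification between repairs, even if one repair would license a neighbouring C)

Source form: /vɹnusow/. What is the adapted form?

nuso

Substitution: /v/ → /p/, /ɹ/ → /z/, giving /pznusow/.
The consonants /p/, /z/, /w/ cannot be parsed into a legal (C)V(N) syllable (only a nasal (/m/, /n/, or /ŋ/) is licensed in coda position; onsets are limited to one consonant).
Each unlicensed consonant is deleted: /p/, /z/, /w/.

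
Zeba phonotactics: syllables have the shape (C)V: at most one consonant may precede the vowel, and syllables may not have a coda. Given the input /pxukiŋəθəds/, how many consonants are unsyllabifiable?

Under (C)V, the unsyllabifiable consonants are /p/, /d/, /s/ (no codas are permitted; onsets are limited to one consonant).

3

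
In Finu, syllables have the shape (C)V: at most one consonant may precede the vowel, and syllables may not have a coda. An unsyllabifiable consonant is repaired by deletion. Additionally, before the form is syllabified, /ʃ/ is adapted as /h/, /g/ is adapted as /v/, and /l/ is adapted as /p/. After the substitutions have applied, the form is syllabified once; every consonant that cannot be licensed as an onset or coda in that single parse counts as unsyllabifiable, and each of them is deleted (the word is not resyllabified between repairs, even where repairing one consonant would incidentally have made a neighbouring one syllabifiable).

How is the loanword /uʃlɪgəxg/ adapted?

upɪvə

Substitution: /ʃ/ → /h/, /l/ → /p/, /g/ → /v/, giving /uhpɪvəxv/.
Under (C)V, the unsyllabifiable consonants are /h/, /x/, /v/ (no codas are permitted; onsets are limited to one consonant).
Deletion applies to /h/, /x/, /v/.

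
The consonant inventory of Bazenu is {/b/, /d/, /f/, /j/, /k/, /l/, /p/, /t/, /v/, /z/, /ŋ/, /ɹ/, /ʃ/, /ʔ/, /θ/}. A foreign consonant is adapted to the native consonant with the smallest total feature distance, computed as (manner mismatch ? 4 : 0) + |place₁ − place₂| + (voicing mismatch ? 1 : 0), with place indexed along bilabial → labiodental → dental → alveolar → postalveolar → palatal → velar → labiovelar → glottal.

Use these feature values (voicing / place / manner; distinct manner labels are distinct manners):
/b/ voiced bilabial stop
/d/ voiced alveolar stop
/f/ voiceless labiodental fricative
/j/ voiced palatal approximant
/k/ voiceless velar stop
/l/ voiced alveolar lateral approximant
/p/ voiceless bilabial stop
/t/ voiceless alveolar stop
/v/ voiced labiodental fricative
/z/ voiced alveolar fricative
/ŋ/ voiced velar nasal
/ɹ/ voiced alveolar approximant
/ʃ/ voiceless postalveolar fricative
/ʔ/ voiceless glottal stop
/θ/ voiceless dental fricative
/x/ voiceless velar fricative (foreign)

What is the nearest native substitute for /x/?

/ʃ/ is closest: same manner (fricative), place distance 2 (velar→postalveolar), same voicing; total 2. Next closest is /k/ at distance 4.

ʃ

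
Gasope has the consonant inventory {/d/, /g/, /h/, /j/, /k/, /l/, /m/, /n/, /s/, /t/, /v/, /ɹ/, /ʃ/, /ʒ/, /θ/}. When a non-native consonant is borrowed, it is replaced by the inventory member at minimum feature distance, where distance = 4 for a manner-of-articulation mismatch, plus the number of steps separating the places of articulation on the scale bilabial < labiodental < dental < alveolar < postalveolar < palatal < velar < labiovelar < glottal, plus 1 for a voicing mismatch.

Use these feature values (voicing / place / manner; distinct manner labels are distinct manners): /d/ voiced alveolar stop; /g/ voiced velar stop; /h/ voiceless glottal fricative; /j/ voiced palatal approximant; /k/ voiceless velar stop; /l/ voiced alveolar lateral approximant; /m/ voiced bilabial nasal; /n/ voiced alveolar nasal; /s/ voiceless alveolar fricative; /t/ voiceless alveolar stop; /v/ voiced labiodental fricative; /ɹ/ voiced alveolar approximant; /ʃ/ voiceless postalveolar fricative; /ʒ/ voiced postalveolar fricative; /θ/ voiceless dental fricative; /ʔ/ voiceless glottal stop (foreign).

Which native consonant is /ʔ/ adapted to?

/k/ is closest: same manner (stop), place distance 2 (glottal→velar), same voicing; total 2. Next closest is /g/ at distance 3.

k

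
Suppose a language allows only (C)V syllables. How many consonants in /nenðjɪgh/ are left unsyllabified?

4

Syllabifying with onset maximization leaves /n/, /ð/, /g/, /h/ stranded (no codas are permitted; onsets are limited to one consonant).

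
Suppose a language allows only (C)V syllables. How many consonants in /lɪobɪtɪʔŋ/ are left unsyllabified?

2

The consonants /ʔ/, /ŋ/ cannot be parsed into a legal (C)V syllable (no codas are permitted; onsets are limited to one consonant).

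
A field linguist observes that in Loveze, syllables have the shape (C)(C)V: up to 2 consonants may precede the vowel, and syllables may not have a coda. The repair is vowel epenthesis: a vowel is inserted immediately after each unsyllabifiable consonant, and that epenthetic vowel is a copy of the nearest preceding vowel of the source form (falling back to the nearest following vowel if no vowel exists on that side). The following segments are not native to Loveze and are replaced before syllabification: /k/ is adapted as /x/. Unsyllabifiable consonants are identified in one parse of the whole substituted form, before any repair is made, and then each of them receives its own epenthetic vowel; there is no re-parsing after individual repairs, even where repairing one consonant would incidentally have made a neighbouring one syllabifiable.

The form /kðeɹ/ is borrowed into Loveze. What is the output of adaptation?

xðeɹe

Substitution: /k/ → /x/, giving /xðeɹ/.
The consonants /ɹ/ cannot be parsed into a legal (C)(C)V syllable (no codas are permitted; onsets may contain at most 2 consonants).
Epenthesis after each stranded consonant: /ɹ/ → /ɹe/.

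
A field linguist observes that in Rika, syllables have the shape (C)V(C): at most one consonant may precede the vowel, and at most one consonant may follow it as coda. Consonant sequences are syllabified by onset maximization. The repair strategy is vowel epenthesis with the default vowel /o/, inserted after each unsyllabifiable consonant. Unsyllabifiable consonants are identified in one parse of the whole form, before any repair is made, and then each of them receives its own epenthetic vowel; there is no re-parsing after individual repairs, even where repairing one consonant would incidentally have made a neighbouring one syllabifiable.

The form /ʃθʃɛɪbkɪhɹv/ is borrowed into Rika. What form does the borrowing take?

The consonants /ʃ/, /θ/, /ɹ/, /v/ cannot be parsed into a legal (C)V(C) syllable (at most one coda consonant is licensed; onsets are limited to one consonant).
Inserting the epenthetic vowel yields /ʃ/ → /ʃo/, /θ/ → /θo/, /ɹ/ → /ɹo/, /v/ → /vo/.

ʃoθoʃɛɪbkɪhɹovo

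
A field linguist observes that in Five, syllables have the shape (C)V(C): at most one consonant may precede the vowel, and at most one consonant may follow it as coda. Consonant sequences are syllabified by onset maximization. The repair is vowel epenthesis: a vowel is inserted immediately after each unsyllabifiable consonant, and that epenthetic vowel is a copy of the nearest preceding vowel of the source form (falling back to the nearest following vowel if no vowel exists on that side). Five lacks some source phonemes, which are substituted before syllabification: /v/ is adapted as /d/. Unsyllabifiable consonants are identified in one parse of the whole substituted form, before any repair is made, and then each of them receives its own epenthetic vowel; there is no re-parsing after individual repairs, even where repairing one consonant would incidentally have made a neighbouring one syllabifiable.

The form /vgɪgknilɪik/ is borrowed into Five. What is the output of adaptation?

Substitution: /v/ → /d/, giving /dgɪgknilɪik/.
Under (C)V(C), the unsyllabifiable consonants are /d/, /k/ (at most one coda consonant is licensed; onsets are limited to one consonant).
Epenthesis after each stranded consonant: /d/ → /dɪ/, /k/ → /kɪ/.

dɪgɪgkɪnilɪik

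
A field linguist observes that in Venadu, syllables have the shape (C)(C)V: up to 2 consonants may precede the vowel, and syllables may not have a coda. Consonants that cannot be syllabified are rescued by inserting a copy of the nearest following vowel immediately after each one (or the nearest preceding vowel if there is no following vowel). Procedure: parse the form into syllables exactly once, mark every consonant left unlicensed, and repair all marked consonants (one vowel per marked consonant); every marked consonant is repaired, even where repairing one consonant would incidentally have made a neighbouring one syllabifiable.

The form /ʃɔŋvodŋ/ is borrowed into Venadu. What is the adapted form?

Syllabifying with onset maximization leaves /d/, /ŋ/ stranded (no codas are permitted; onsets may contain at most 2 consonants).
Epenthesis after each stranded consonant: /d/ → /do/, /ŋ/ → /ŋo/.

ʃɔŋvodoŋo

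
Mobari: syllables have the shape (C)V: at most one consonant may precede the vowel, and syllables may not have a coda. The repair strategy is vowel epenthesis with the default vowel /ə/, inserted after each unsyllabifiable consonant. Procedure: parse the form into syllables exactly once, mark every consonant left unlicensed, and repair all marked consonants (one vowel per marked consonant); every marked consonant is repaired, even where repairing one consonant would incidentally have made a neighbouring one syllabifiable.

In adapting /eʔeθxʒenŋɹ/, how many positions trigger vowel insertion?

5

The unsyllabifiable consonants are /θ/, /x/, /n/, /ŋ/, /ɹ/; each receives one epenthetic vowel.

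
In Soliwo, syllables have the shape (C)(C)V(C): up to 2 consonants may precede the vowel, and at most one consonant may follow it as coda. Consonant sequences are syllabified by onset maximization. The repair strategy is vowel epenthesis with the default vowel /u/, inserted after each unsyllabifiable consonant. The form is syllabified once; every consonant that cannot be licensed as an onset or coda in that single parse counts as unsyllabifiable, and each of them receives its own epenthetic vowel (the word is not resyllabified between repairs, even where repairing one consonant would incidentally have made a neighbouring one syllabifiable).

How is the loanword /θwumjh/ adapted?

θwumjuhu

The consonants /j/, /h/ cannot be parsed into a legal (C)(C)V(C) syllable (at most one coda consonant is licensed; onsets may contain at most 2 consonants).
Inserting the epenthetic vowel yields /j/ → /ju/, /h/ → /hu/.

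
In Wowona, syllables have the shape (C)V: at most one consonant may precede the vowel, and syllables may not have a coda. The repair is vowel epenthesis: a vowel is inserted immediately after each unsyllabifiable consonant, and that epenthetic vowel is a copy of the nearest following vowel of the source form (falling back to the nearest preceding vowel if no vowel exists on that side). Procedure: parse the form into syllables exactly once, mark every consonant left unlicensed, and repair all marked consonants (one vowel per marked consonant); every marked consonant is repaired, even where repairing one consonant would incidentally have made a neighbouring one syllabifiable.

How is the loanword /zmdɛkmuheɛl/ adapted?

zɛmɛdɛkumuheɛlɛ

Under (C)V, the unsyllabifiable consonants are /z/, /m/, /k/, /l/ (no codas are permitted; onsets are limited to one consonant).
Each unlicensed consonant becomes the onset of a new syllable: /z/ → /zɛ/, /m/ → /mɛ/, /k/ → /ku/, /l/ → /lɛ/.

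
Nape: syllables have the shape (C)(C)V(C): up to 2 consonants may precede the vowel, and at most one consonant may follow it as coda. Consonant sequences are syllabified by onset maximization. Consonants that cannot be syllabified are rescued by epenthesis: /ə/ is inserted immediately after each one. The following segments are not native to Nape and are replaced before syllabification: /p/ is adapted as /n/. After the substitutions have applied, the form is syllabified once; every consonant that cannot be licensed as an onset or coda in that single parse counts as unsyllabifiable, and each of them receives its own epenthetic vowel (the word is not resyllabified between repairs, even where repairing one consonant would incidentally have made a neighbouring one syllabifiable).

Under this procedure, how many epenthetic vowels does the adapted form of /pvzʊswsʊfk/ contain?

After substitution the input is /nvzʊswsʊfk/.
The unsyllabifiable consonants are /n/, /k/; each receives one epenthetic vowel.

2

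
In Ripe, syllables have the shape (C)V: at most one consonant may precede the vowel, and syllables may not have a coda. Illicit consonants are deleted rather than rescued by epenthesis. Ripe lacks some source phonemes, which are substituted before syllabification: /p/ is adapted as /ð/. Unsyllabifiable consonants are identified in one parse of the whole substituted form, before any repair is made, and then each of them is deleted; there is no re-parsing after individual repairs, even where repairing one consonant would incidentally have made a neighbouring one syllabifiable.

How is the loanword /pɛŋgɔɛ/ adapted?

Substitution: /p/ → /ð/, giving /ðɛŋgɔɛ/.
Under (C)V, the unsyllabifiable consonants are /ŋ/ (no codas are permitted; onsets are limited to one consonant).
Each unlicensed consonant is deleted: /ŋ/.

ðɛgɔɛ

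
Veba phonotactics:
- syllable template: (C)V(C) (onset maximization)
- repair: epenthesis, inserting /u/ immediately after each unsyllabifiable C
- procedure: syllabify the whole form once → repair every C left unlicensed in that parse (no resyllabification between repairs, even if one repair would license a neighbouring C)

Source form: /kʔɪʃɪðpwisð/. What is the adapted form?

kuʔɪʃɪðpuwisðu

Syllabifying with onset maximization leaves /k/, /p/, /ð/ stranded (at most one coda consonant is licensed; onsets are limited to one consonant).
Epenthesis after each stranded consonant: /k/ → /ku/, /p/ → /pu/, /ð/ → /ðu/.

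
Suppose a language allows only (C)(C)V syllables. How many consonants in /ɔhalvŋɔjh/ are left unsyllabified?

3

Syllabifying with onset maximization leaves /l/, /j/, /h/ stranded (no codas are permitted; onsets may contain at most 2 consonants).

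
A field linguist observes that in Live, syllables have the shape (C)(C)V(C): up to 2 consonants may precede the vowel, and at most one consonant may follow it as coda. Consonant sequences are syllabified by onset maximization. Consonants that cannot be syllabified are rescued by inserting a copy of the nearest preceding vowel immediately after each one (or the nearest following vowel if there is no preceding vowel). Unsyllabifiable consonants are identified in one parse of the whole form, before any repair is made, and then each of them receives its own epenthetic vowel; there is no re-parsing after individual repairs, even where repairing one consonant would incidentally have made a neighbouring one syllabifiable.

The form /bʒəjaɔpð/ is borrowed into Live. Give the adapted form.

bʒəjaɔpðɔ

Syllabifying with onset maximization leaves /ð/ stranded (at most one coda consonant is licensed; onsets may contain at most 2 consonants).
Inserting the epenthetic vowel yields /ð/ → /ðɔ/.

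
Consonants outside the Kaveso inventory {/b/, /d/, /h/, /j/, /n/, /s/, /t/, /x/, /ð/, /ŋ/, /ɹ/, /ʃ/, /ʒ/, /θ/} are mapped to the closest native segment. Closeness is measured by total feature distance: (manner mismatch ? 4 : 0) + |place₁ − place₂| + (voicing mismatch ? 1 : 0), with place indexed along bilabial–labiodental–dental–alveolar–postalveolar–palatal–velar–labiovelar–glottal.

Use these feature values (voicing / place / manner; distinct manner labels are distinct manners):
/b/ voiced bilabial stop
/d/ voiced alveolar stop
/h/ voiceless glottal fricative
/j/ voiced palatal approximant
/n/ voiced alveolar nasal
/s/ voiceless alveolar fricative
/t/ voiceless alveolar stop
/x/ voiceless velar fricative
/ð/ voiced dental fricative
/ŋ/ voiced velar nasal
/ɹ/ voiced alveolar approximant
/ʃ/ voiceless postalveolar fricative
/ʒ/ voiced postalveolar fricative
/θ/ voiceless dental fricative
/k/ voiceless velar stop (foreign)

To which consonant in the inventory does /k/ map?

/t/ is closest: same manner (stop), place distance 3 (velar→alveolar), same voicing; total 3. Next closest is /d/ at distance 4.

t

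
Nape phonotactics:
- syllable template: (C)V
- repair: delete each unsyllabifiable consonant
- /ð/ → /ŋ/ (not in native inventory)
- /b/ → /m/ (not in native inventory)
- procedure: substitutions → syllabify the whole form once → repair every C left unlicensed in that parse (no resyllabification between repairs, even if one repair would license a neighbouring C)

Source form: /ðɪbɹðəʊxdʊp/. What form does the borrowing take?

ŋɪŋəʊdʊ

Substitution: /ð/ → /ŋ/, /b/ → /m/, giving /ŋɪmɹŋəʊxdʊp/.
Under (C)V, the unsyllabifiable consonants are /m/, /ɹ/, /x/, /p/ (no codas are permitted; onsets are limited to one consonant).
Deleting the stranded consonants removes /m/, /ɹ/, /x/, /p/.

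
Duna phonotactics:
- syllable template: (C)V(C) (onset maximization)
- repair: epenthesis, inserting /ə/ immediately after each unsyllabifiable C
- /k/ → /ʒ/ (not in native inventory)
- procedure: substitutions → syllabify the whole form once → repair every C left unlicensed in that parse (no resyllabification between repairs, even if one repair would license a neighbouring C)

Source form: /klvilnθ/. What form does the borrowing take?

Substitution: /k/ → /ʒ/, giving /ʒlvilnθ/.
Syllabifying with onset maximization leaves /ʒ/, /l/, /n/, /θ/ stranded (at most one coda consonant is licensed; onsets are limited to one consonant).
Epenthesis after each stranded consonant: /ʒ/ → /ʒə/, /l/ → /lə/, /n/ → /nə/, /θ/ → /θə/.

ʒələvilnəθə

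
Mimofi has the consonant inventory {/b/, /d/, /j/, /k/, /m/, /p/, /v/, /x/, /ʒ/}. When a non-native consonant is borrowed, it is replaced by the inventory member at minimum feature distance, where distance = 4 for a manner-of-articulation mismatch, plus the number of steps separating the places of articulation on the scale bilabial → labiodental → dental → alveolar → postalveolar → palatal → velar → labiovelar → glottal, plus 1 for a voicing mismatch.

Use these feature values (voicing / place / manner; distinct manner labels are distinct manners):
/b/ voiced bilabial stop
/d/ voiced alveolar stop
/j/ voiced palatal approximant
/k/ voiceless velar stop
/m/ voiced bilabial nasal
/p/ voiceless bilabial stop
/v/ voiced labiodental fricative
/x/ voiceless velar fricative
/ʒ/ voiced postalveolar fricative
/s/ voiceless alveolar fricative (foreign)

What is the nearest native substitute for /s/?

/ʒ/ is closest: same manner (fricative), place distance 1 (alveolar→postalveolar), voicing differs (+1); total 2. Next closest is /v/ at distance 3.

ʒ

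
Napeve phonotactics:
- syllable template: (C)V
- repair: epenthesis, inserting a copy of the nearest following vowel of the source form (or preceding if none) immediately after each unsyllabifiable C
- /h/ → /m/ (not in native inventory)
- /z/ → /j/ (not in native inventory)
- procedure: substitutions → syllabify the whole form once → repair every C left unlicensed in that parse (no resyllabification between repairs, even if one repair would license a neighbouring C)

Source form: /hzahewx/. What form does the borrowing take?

majamewexe

Substitution: /h/ → /m/, /z/ → /j/, giving /mjamewx/.
The consonants /m/, /w/, /x/ cannot be parsed into a legal (C)V syllable (no codas are permitted; onsets are limited to one consonant).
Inserting the epenthetic vowel yields /m/ → /ma/, /w/ → /we/, /x/ → /xe/.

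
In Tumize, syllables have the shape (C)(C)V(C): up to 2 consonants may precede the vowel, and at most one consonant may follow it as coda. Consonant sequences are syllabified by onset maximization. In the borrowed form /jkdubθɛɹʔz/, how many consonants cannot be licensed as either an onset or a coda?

Syllabifying with onset maximization leaves /j/, /ʔ/, /z/ stranded (at most one coda consonant is licensed; onsets may contain at most 2 consonants).

3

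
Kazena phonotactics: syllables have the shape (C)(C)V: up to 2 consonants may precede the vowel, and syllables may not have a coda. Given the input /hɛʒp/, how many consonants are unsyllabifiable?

2

Syllabifying with onset maximization leaves /ʒ/, /p/ stranded (no codas are permitted; onsets may contain at most 2 consonants).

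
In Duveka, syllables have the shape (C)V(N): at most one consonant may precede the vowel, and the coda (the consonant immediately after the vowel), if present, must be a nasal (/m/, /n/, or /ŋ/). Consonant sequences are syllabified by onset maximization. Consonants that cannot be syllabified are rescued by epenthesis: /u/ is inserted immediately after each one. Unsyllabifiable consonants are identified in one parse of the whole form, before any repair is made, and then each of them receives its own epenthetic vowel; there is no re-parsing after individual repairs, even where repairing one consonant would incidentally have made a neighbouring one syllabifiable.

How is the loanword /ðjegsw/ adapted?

ðujegusuwu

The consonants /ð/, /g/, /s/, /w/ cannot be parsed into a legal (C)V(N) syllable (only a nasal (/m/, /n/, or /ŋ/) is licensed in coda position; onsets are limited to one consonant).
Each unlicensed consonant becomes the onset of a new syllable: /ð/ → /ðu/, /g/ → /gu/, /s/ → /su/, /w/ → /wu/.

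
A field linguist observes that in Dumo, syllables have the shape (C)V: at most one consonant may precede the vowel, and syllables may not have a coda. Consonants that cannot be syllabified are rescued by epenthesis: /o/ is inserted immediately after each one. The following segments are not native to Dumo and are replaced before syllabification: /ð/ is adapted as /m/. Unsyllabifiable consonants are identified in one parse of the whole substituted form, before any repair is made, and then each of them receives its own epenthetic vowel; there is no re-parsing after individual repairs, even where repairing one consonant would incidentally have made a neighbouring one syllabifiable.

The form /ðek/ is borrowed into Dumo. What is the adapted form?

Substitution: /ð/ → /m/, giving /mek/.
The consonants /k/ cannot be parsed into a legal (C)V syllable (no codas are permitted; onsets are limited to one consonant).
Inserting the epenthetic vowel yields /k/ → /ko/.

meko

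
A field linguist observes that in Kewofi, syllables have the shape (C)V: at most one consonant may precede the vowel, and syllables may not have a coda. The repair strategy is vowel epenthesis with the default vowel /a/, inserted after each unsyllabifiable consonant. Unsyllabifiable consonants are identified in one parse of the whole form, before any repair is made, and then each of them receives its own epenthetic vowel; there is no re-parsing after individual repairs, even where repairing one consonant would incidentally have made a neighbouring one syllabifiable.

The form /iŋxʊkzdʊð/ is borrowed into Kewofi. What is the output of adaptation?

Syllabifying with onset maximization leaves /ŋ/, /k/, /z/, /ð/ stranded (no codas are permitted; onsets are limited to one consonant).
Epenthesis after each stranded consonant: /ŋ/ → /ŋa/, /k/ → /ka/, /z/ → /za/, /ð/ → /ða/.

iŋaxʊkazadʊða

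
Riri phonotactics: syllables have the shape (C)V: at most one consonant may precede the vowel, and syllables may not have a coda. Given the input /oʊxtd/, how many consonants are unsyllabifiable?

Under (C)V, the unsyllabifiable consonants are /x/, /t/, /d/ (no codas are permitted; onsets are limited to one consonant).

3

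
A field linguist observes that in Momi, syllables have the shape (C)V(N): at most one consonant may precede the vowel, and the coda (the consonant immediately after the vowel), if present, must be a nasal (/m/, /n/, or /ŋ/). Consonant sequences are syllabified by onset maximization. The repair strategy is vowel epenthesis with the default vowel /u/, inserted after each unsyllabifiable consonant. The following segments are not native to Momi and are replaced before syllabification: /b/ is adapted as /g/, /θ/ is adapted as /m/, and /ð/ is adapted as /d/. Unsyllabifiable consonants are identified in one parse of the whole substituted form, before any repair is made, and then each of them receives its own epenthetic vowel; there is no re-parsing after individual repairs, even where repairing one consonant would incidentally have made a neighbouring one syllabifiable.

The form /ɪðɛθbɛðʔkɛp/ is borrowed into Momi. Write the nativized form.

ɪdɛmgɛduʔukɛpu

Substitution: /ð/ → /d/, /θ/ → /m/, /b/ → /g/, giving /ɪdɛmgɛdʔkɛp/.
Under (C)V(N), the unsyllabifiable consonants are /d/, /ʔ/, /p/ (only a nasal (/m/, /n/, or /ŋ/) is licensed in coda position; onsets are limited to one consonant).
Epenthesis after each stranded consonant: /d/ → /du/, /ʔ/ → /ʔu/, /p/ → /pu/.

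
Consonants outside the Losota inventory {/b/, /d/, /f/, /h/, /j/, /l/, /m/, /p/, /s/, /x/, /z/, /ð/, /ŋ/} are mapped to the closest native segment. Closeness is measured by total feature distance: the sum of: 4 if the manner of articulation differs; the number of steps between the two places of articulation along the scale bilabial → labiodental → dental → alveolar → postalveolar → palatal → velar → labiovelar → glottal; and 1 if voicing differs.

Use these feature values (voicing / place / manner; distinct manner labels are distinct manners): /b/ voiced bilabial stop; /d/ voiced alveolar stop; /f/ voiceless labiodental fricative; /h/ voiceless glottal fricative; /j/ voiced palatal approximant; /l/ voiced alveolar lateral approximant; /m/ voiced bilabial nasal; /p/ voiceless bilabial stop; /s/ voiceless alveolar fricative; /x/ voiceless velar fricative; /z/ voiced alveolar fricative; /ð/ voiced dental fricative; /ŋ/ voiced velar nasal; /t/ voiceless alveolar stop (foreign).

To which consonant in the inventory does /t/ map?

d

/d/ is closest: same manner (stop), place distance 0 (alveolar→alveolar), voicing differs (+1); total 1. Next closest is /p/ at distance 3.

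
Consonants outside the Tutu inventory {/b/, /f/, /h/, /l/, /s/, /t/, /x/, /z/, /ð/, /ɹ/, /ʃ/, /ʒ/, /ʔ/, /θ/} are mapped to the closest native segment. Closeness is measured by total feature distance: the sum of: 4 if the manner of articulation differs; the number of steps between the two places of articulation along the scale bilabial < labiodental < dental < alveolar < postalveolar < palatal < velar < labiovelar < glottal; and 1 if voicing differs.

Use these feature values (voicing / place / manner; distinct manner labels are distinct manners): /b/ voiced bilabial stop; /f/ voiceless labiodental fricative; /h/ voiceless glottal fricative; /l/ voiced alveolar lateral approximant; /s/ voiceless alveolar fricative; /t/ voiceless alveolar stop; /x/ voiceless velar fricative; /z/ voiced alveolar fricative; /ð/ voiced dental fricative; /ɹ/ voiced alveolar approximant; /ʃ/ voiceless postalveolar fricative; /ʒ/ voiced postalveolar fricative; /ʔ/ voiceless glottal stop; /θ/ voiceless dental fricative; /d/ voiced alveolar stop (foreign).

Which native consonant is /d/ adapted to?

/t/ is closest: same manner (stop), place distance 0 (alveolar→alveolar), voicing differs (+1); total 1. Next closest is /b/ at distance 3.

t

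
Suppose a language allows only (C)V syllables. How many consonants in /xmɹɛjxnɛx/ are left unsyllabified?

The consonants /x/, /m/, /j/, /x/, /x/ cannot be parsed into a legal (C)V syllable (no codas are permitted; onsets are limited to one consonant).

5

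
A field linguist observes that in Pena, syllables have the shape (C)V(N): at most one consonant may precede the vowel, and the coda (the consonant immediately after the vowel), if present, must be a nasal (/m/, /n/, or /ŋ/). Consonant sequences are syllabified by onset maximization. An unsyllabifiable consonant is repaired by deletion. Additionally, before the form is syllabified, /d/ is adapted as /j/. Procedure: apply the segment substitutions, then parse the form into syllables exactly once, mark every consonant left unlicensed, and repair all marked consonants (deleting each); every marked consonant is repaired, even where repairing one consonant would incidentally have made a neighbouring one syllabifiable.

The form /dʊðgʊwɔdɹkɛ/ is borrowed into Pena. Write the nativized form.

Substitution: /d/ → /j/, giving /jʊðgʊwɔjɹkɛ/.
Syllabifying with onset maximization leaves /ð/, /j/, /ɹ/ stranded (only a nasal (/m/, /n/, or /ŋ/) is licensed in coda position; onsets are limited to one consonant).
Deleting the stranded consonants removes /ð/, /j/, /ɹ/.

jʊgʊwɔkɛ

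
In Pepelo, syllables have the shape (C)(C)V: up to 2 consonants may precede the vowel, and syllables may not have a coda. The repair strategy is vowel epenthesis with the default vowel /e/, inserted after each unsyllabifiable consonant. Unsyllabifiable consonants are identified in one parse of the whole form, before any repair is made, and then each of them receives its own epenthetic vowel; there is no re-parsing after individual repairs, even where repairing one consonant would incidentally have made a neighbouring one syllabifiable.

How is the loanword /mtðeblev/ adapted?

Syllabifying with onset maximization leaves /m/, /v/ stranded (no codas are permitted; onsets may contain at most 2 consonants).
Epenthesis after each stranded consonant: /m/ → /me/, /v/ → /ve/.

metðebleve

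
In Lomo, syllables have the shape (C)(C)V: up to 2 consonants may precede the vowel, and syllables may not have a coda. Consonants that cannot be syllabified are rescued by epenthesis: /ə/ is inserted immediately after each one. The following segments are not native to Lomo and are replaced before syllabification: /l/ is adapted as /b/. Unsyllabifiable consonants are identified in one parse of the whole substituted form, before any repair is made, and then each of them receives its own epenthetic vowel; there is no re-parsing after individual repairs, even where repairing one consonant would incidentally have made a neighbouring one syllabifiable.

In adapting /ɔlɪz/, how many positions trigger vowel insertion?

1

After substitution the input is /ɔbɪz/.
The unsyllabifiable consonants are /z/; each receives one epenthetic vowel.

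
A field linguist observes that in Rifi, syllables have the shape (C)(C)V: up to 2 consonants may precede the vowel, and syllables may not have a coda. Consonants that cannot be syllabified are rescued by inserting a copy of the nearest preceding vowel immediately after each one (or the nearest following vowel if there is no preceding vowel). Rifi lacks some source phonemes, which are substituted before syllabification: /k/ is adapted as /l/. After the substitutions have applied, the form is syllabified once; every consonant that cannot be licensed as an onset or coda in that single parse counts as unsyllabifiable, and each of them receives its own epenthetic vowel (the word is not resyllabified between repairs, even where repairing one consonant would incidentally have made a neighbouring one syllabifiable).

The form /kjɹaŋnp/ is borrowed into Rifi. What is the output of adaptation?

Substitution: /k/ → /l/, giving /ljɹaŋnp/.
The consonants /l/, /ŋ/, /n/, /p/ cannot be parsed into a legal (C)(C)V syllable (no codas are permitted; onsets may contain at most 2 consonants).
Epenthesis after each stranded consonant: /l/ → /la/, /ŋ/ → /ŋa/, /n/ → /na/, /p/ → /pa/.

lajɹaŋanapa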